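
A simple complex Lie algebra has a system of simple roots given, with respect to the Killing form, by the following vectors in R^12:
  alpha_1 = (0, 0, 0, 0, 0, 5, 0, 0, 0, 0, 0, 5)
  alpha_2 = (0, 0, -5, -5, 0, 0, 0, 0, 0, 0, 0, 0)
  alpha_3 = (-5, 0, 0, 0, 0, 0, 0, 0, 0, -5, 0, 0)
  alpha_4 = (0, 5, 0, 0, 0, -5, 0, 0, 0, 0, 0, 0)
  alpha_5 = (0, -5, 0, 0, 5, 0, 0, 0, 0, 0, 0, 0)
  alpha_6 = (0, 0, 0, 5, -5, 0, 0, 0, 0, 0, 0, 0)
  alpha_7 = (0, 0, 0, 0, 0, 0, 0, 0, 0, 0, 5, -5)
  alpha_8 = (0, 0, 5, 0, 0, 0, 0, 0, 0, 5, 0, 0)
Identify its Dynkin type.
Compute the Cartan integers a_ij = 2(alpha_i, alpha_j)/(alpha_j, alpha_j); the resulting 8x8 Cartan matrix is
[[2, 0, 0, -1, 0, 0, -1, 0], [0, 2, 0, 0, 0, -1, 0, -1], [0, 0, 2, 0, 0, 0, 0, -1], [-1, 0, 0, 2, -1, 0, 0, 0], [0, 0, 0, -1, 2, -1, 0, 0], [0, -1, 0, 0, -1, 2, 0, 0], [-1, 0, 0, 0, 0, 0, 2, 0], [0, -1, -1, 0, 0, 0, 0, 2]].
All simple roots have the same length, so the diagram is simply laced. The associated Dynkin diagram is a chain of 8 nodes with single edges (A_8), so the type is A_8 (the algebra sl(9)).

type A_8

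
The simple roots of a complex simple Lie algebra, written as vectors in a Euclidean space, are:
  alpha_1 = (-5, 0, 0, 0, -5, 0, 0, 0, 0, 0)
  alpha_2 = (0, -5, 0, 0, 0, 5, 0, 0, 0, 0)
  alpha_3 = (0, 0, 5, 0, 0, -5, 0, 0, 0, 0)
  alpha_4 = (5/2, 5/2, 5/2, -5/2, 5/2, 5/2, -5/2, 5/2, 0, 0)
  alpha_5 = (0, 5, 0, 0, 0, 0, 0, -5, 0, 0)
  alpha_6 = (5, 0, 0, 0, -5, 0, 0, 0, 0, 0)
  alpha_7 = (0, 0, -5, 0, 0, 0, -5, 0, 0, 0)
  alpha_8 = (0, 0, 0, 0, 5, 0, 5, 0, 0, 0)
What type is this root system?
Compute the Cartan integers a_ij = 2(alpha_i, alpha_j)/(alpha_j, alpha_j); the resulting 8x8 Cartan matrix is
[[2, 0, 0, -1, 0, 0, 0, -1], [0, 2, -1, 0, -1, 0, 0, 0], [0, -1, 2, 0, 0, 0, -1, 0], [-1, 0, 0, 2, 0, 0, 0, 0], [0, -1, 0, 0, 2, 0, 0, 0], [0, 0, 0, 0, 0, 2, 0, -1], [0, 0, -1, 0, 0, 0, 2, -1], [-1, 0, 0, 0, 0, -1, -1, 2]].
All simple roots have the same length, so the diagram is simply laced. The associated Dynkin diagram is a chain of 7 nodes with one extra node attached to the third node from one end (E_8), so the type is E_8.

type E_8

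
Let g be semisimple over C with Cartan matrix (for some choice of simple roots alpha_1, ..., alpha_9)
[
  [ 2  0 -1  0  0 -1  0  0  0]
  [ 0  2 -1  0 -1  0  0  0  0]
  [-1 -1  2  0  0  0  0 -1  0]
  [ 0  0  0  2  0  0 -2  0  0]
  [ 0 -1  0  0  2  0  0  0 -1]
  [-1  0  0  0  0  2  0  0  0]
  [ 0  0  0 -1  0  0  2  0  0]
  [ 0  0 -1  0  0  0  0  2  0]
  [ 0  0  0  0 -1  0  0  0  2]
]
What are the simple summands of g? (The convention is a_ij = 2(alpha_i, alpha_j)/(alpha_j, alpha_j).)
The diagram associated to this matrix has two connected components: the simple roots {alpha_4, alpha_7} form a chain of 2 nodes with a double edge at one end; the terminal node there is the unique short simple root (B_2), and {alpha_1, alpha_2, alpha_3, alpha_5, alpha_6, alpha_8, alpha_9} form a chain of 6 nodes with one extra node attached to the third node from one end (E_7). A semisimple Lie algebra decomposes uniquely as the direct sum of simple ideals, one per connected component of its Dynkin diagram, so g ≅ B_2 ⊕ E_7 (dimension 10 + 133 = 143).

B_2 + E_7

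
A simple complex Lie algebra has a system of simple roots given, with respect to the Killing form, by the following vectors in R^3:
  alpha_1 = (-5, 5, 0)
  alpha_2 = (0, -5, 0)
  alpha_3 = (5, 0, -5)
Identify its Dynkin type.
Compute the Cartan integers a_ij = 2(alpha_i, alpha_j)/(alpha_j, alpha_j); the resulting 3x3 Cartan matrix is
[[2, -2, -1], [-1, 2, 0], [-1, 0, 2]].
The roots have two lengths (squared-length ratio 2:1); the short ones are alpha_{2}. The associated Dynkin diagram is a chain of 3 nodes with a double edge at one end; the terminal node there is the unique short simple root (B_3), so the type is B_3 (the algebra so(7)).

B3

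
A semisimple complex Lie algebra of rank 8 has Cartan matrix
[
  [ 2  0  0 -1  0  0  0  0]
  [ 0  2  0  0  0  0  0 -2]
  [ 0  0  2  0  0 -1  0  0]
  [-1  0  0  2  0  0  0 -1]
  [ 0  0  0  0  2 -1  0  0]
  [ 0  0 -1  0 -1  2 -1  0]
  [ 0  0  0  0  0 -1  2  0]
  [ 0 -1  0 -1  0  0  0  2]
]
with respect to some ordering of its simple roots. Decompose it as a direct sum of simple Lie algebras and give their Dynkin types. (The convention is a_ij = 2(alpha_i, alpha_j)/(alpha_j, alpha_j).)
C_4 ⊕ D_4

The diagram associated to this matrix has two connected components: the simple roots {alpha_1, alpha_2, alpha_4, alpha_8} form a chain of 4 nodes with a double edge at one end; the terminal node there is the unique long simple root (C_4), and {alpha_3, alpha_5, alpha_6, alpha_7} form a chain of 2 nodes with a fork of two nodes at one end (D_4). A semisimple Lie algebra decomposes uniquely as the direct sum of simple ideals, one per connected component of its Dynkin diagram, so g ≅ C_4 ⊕ D_4 (dimension 36 + 28 = 64).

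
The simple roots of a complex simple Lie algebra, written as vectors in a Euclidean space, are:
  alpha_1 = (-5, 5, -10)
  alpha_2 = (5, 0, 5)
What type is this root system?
Compute the Cartan integers a_ij = 2(alpha_i, alpha_j)/(alpha_j, alpha_j); the resulting 2x2 Cartan matrix is
[[2, -3], [-1, 2]].
The roots have two lengths (squared-length ratio 3:1); the short ones are alpha_{2}. The associated Dynkin diagram is two nodes joined by a triple edge (G_2), so the type is G_2.

G2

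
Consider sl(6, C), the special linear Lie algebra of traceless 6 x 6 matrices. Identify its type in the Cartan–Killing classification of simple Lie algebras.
This is sl(6), which has dimension 6^2 - 1 = 35 and rank 6 - 1 = 5 (a Cartan subalgebra is the diagonal traceless matrices). In the classification of classical Lie algebras, the special linear algebra sl(n+1) has type A_n; here n = 5, so the Dynkin diagram is a chain of 5 nodes with single edges (A_5). Hence the type is A_5.

A_5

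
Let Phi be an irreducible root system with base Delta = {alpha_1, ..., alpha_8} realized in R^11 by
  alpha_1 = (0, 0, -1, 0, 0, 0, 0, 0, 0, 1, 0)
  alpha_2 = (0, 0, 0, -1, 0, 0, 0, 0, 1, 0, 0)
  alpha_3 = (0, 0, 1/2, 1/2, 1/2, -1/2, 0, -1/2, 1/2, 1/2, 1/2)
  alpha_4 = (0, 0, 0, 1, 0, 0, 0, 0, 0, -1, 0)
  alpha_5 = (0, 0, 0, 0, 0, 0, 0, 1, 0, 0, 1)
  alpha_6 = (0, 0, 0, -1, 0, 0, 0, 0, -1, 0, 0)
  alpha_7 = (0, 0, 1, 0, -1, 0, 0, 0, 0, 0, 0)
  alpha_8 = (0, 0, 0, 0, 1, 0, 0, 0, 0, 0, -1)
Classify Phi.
type E_8

Compute the Cartan integers a_ij = 2(alpha_i, alpha_j)/(alpha_j, alpha_j); the resulting 8x8 Cartan matrix is
[[2, 0, 0, -1, 0, 0, -1, 0], [0, 2, 0, -1, 0, 0, 0, 0], [0, 0, 2, 0, 0, -1, 0, 0], [-1, -1, 0, 2, 0, -1, 0, 0], [0, 0, 0, 0, 2, 0, 0, -1], [0, 0, -1, -1, 0, 2, 0, 0], [-1, 0, 0, 0, 0, 0, 2, -1], [0, 0, 0, 0, -1, 0, -1, 2]].
All simple roots have the same length, so the diagram is simply laced. The associated Dynkin diagram is a chain of 7 nodes with one extra node attached to the third node from one end (E_8), so the type is E_8.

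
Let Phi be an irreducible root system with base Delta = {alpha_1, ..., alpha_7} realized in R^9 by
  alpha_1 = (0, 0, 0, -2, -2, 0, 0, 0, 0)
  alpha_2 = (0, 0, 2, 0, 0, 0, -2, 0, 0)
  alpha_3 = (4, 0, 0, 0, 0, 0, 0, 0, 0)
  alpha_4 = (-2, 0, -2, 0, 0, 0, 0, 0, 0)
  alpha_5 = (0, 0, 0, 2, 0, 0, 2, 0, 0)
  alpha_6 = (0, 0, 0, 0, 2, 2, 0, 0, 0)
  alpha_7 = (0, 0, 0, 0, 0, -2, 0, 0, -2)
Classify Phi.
C7

Compute the Cartan integers a_ij = 2(alpha_i, alpha_j)/(alpha_j, alpha_j); the resulting 7x7 Cartan matrix is
[[2, 0, 0, 0, -1, -1, 0], [0, 2, 0, -1, -1, 0, 0], [0, 0, 2, -2, 0, 0, 0], [0, -1, -1, 2, 0, 0, 0], [-1, -1, 0, 0, 2, 0, 0], [-1, 0, 0, 0, 0, 2, -1], [0, 0, 0, 0, 0, -1, 2]].
The roots have two lengths (squared-length ratio 2:1); the short ones are alpha_{1,2,4,5,6,7}. The associated Dynkin diagram is a chain of 7 nodes with a double edge at one end; the terminal node there is the unique long simple root (C_7), so the type is C_7 (the algebra sp(14)).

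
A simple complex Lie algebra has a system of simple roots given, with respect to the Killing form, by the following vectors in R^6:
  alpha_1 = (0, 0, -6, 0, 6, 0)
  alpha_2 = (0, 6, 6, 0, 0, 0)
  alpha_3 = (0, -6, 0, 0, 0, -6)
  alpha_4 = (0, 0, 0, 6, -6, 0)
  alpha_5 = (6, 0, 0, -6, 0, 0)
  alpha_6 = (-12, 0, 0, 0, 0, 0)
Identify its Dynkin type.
Compute the Cartan integers a_ij = 2(alpha_i, alpha_j)/(alpha_j, alpha_j); the resulting 6x6 Cartan matrix is
[[2, -1, 0, -1, 0, 0], [-1, 2, -1, 0, 0, 0], [0, -1, 2, 0, 0, 0], [-1, 0, 0, 2, -1, 0], [0, 0, 0, -1, 2, -1], [0, 0, 0, 0, -2, 2]].
The roots have two lengths (squared-length ratio 2:1); the short ones are alpha_{1,2,3,4,5}. The associated Dynkin diagram is a chain of 6 nodes with a double edge at one end; the terminal node there is the unique long simple root (C_6), so the type is C_6 (the algebra sp(12)).

type C_6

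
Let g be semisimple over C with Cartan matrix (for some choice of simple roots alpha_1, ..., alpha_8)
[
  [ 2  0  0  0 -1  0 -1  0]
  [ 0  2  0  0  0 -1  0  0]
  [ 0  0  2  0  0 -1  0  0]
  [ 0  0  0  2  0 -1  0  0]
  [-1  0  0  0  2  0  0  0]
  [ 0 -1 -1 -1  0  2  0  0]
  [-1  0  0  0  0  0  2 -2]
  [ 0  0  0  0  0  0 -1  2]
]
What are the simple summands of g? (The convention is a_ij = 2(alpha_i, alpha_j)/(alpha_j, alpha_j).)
The diagram associated to this matrix has two connected components: the simple roots {alpha_1, alpha_5, alpha_7, alpha_8} form a chain of 4 nodes with a double edge at one end; the terminal node there is the unique short simple root (B_4), and {alpha_2, alpha_3, alpha_4, alpha_6} form a chain of 2 nodes with a fork of two nodes at one end (D_4). A semisimple Lie algebra decomposes uniquely as the direct sum of simple ideals, one per connected component of its Dynkin diagram, so g ≅ B_4 ⊕ D_4 (dimension 36 + 28 = 64).

B_4 + D_4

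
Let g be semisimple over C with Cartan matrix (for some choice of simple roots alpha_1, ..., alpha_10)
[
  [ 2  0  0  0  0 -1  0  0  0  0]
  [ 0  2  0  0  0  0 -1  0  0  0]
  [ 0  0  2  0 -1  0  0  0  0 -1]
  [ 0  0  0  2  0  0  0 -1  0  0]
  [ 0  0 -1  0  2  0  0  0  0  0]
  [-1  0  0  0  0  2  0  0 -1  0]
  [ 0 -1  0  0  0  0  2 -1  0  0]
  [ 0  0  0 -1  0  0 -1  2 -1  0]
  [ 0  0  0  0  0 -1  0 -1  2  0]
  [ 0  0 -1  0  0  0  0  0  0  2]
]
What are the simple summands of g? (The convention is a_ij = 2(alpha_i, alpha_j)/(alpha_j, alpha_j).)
type A_3 + type E_7

The diagram associated to this matrix has two connected components: the simple roots {alpha_3, alpha_5, alpha_10} form a chain of 3 nodes with single edges (A_3), and {alpha_1, alpha_2, alpha_4, alpha_6, alpha_7, alpha_8, alpha_9} form a chain of 6 nodes with one extra node attached to the third node from one end (E_7). A semisimple Lie algebra decomposes uniquely as the direct sum of simple ideals, one per connected component of its Dynkin diagram, so g ≅ A_3 ⊕ E_7 (dimension 15 + 133 = 148).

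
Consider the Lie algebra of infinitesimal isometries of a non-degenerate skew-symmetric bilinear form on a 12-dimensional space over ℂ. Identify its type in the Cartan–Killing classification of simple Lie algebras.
This is sp(12), which has dimension 12(12+1)/2 = 78 and rank 12/2 = 6. In the classification of classical Lie algebras, the symplectic algebra sp(2n) has type C_n; here n = 6, so the Dynkin diagram is a chain of 6 nodes with a double edge at one end; the terminal node there is the unique long simple root (C_6). Hence the type is C_6.

C_6 (sp(12))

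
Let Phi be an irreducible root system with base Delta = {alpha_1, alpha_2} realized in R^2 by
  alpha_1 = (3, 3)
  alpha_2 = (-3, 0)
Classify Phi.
B2

Compute the Cartan integers a_ij = 2(alpha_i, alpha_j)/(alpha_j, alpha_j); the resulting 2x2 Cartan matrix is
[[2, -2], [-1, 2]].
The roots have two lengths (squared-length ratio 2:1); the short ones are alpha_{2}. The associated Dynkin diagram is a chain of 2 nodes with a double edge at one end; the terminal node there is the unique short simple root (B_2), so the type is B_2 (the algebra so(5)).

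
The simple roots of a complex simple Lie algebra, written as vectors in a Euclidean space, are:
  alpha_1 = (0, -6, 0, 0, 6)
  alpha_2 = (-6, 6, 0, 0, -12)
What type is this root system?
G2

Compute the Cartan integers a_ij = 2(alpha_i, alpha_j)/(alpha_j, alpha_j); the resulting 2x2 Cartan matrix is
[[2, -1], [-3, 2]].
The roots have two lengths (squared-length ratio 3:1); the short ones are alpha_{1}. The associated Dynkin diagram is two nodes joined by a triple edge (G_2), so the type is G_2.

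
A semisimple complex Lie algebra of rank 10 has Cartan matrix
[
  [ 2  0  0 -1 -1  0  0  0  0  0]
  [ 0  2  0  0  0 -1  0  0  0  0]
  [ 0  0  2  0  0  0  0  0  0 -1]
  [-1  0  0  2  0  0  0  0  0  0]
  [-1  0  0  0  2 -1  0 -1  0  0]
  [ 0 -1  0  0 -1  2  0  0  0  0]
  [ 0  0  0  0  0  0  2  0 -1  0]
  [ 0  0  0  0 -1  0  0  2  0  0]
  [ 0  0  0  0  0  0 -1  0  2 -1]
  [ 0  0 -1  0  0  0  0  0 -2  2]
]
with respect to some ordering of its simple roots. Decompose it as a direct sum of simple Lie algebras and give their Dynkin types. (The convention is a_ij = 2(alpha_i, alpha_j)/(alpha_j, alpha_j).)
type E_6 ⊕ type F_4

The diagram associated to this matrix has two connected components: the simple roots {alpha_1, alpha_2, alpha_4, alpha_5, alpha_6, alpha_8} form a chain of 5 nodes with one extra node attached to the third node from one end (E_6), and {alpha_3, alpha_7, alpha_9, alpha_10} form a chain of 4 nodes with a double edge between the middle two (F_4). A semisimple Lie algebra decomposes uniquely as the direct sum of simple ideals, one per connected component of its Dynkin diagram, so g ≅ E_6 ⊕ F_4 (dimension 78 + 52 = 130).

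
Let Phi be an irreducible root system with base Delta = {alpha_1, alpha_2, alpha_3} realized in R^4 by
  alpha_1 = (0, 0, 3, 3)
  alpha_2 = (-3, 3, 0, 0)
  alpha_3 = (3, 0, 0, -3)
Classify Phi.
Compute the Cartan integers a_ij = 2(alpha_i, alpha_j)/(alpha_j, alpha_j); the resulting 3x3 Cartan matrix is
[[2, 0, -1], [0, 2, -1], [-1, -1, 2]].
All simple roots have the same length, so the diagram is simply laced. The associated Dynkin diagram is a chain of 3 nodes with single edges (A_3), so the type is A_3 (the algebra sl(4)).

A_3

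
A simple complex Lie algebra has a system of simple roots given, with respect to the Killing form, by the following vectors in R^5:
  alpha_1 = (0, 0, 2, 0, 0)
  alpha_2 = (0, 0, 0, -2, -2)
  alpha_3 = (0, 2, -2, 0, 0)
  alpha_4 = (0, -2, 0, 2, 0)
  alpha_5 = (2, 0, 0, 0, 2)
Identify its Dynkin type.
Compute the Cartan integers a_ij = 2(alpha_i, alpha_j)/(alpha_j, alpha_j); the resulting 5x5 Cartan matrix is
[[2, 0, -1, 0, 0], [0, 2, 0, -1, -1], [-2, 0, 2, -1, 0], [0, -1, -1, 2, 0], [0, -1, 0, 0, 2]].
The roots have two lengths (squared-length ratio 2:1); the short ones are alpha_{1}. The associated Dynkin diagram is a chain of 5 nodes with a double edge at one end; the terminal node there is the unique short simple root (B_5), so the type is B_5 (the algebra so(11)).

B_5 (so(11))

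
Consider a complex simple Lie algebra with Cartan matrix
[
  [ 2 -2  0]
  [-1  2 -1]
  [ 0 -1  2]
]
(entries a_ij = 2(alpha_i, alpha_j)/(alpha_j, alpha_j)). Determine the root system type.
The matrix has rank 3 with 2's on the diagonal. Reading the off-diagonal entries as Dynkin edges (a single edge where a_ij = a_ji = -1; a double or triple edge where a_ij * a_ji = 2 or 3), the diagram is a chain of 3 nodes with a double edge at one end; the terminal node there is the unique long simple root (C_3). One simple-root ordering that puts it in standard form is (alpha_3, alpha_2, alpha_1). So the algebra is type C_3, i.e. sp(6).

C3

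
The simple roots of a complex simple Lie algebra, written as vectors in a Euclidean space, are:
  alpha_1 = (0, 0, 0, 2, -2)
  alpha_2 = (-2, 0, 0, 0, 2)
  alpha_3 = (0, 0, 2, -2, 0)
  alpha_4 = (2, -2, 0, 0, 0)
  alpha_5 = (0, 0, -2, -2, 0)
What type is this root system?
D_5 (so(10))

Compute the Cartan integers a_ij = 2(alpha_i, alpha_j)/(alpha_j, alpha_j); the resulting 5x5 Cartan matrix is
[[2, -1, -1, 0, -1], [-1, 2, 0, -1, 0], [-1, 0, 2, 0, 0], [0, -1, 0, 2, 0], [-1, 0, 0, 0, 2]].
All simple roots have the same length, so the diagram is simply laced. The associated Dynkin diagram is a chain of 3 nodes with a fork of two nodes at one end (D_5), so the type is D_5 (the algebra so(10)).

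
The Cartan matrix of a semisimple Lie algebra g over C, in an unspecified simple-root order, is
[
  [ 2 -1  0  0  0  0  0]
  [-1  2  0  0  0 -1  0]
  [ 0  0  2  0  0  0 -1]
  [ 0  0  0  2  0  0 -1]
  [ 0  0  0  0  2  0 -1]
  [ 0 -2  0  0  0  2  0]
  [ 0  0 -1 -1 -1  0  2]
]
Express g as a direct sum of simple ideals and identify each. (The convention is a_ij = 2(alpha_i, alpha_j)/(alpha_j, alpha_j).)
type C_3 ⊕ type D_4

The diagram associated to this matrix has two connected components: the simple roots {alpha_1, alpha_2, alpha_6} form a chain of 3 nodes with a double edge at one end; the terminal node there is the unique long simple root (C_3), and {alpha_3, alpha_4, alpha_5, alpha_7} form a chain of 2 nodes with a fork of two nodes at one end (D_4). A semisimple Lie algebra decomposes uniquely as the direct sum of simple ideals, one per connected component of its Dynkin diagram, so g ≅ C_3 ⊕ D_4 (dimension 21 + 28 = 49).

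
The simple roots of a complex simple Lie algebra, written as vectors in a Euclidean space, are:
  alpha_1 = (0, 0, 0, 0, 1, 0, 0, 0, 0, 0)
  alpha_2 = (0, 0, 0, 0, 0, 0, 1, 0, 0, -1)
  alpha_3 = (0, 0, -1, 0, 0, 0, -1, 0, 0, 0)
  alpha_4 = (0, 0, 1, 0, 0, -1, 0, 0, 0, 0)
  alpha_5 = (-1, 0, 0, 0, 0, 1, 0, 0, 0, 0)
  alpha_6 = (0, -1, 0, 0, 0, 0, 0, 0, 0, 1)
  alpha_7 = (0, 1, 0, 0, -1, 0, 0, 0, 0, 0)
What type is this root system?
B7

Compute the Cartan integers a_ij = 2(alpha_i, alpha_j)/(alpha_j, alpha_j); the resulting 7x7 Cartan matrix is
[[2, 0, 0, 0, 0, 0, -1], [0, 2, -1, 0, 0, -1, 0], [0, -1, 2, -1, 0, 0, 0], [0, 0, -1, 2, -1, 0, 0], [0, 0, 0, -1, 2, 0, 0], [0, -1, 0, 0, 0, 2, -1], [-2, 0, 0, 0, 0, -1, 2]].
The roots have two lengths (squared-length ratio 2:1); the short ones are alpha_{1}. The associated Dynkin diagram is a chain of 7 nodes with a double edge at one end; the terminal node there is the unique short simple root (B_7), so the type is B_7 (the algebra so(15)).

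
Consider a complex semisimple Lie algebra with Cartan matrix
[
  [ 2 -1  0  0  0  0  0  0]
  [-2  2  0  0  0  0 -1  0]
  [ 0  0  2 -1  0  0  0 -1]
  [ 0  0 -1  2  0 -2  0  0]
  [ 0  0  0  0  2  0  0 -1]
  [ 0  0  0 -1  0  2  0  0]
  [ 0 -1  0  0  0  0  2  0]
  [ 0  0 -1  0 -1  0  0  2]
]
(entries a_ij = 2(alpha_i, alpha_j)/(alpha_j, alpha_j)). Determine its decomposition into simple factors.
B_3 + B_5

The diagram associated to this matrix has two connected components: the simple roots {alpha_1, alpha_2, alpha_7} form a chain of 3 nodes with a double edge at one end; the terminal node there is the unique short simple root (B_3), and {alpha_3, alpha_4, alpha_5, alpha_6, alpha_8} form a chain of 5 nodes with a double edge at one end; the terminal node there is the unique short simple root (B_5). A semisimple Lie algebra decomposes uniquely as the direct sum of simple ideals, one per connected component of its Dynkin diagram, so g ≅ B_3 ⊕ B_5 (dimension 21 + 55 = 76).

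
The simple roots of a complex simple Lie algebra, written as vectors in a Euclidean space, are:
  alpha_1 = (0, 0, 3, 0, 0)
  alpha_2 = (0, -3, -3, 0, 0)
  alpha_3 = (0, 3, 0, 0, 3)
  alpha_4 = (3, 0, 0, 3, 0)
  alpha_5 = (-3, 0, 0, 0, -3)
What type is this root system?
Compute the Cartan integers a_ij = 2(alpha_i, alpha_j)/(alpha_j, alpha_j); the resulting 5x5 Cartan matrix is
[[2, -1, 0, 0, 0], [-2, 2, -1, 0, 0], [0, -1, 2, 0, -1], [0, 0, 0, 2, -1], [0, 0, -1, -1, 2]].
The roots have two lengths (squared-length ratio 2:1); the short ones are alpha_{1}. The associated Dynkin diagram is a chain of 5 nodes with a double edge at one end; the terminal node there is the unique short simple root (B_5), so the type is B_5 (the algebra so(11)).

B5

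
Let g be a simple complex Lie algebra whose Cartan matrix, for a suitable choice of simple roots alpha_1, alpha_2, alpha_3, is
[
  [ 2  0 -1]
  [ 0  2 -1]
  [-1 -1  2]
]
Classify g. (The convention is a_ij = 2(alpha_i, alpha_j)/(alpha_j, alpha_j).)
The matrix has rank 3 with 2's on the diagonal. Reading the off-diagonal entries as Dynkin edges (a single edge where a_ij = a_ji = -1; a double or triple edge where a_ij * a_ji = 2 or 3), the diagram is a chain of 3 nodes with single edges (A_3). One simple-root ordering that puts it in standard form is (alpha_2, alpha_3, alpha_1). So the algebra is type A_3, i.e. sl(4).

type A_3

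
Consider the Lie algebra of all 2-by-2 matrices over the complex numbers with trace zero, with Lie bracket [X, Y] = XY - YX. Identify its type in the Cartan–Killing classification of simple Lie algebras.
A_1

This is sl(2), which has dimension 2^2 - 1 = 3 and rank 2 - 1 = 1 (a Cartan subalgebra is the diagonal traceless matrices). In the classification of classical Lie algebras, the special linear algebra sl(n+1) has type A_n; here n = 1, so the Dynkin diagram is a chain of 1 nodes with single edges (A_1). Hence the type is A_1.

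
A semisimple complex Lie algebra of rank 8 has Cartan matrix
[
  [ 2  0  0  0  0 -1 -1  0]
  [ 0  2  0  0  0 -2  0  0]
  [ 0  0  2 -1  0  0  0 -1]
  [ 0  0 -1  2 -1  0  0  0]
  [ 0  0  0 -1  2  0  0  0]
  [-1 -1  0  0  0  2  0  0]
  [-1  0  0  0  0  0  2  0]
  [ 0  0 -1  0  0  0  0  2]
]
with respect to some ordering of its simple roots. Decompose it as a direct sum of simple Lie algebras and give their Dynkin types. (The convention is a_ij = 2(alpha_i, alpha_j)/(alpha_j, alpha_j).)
The diagram associated to this matrix has two connected components: the simple roots {alpha_3, alpha_4, alpha_5, alpha_8} form a chain of 4 nodes with single edges (A_4), and {alpha_1, alpha_2, alpha_6, alpha_7} form a chain of 4 nodes with a double edge at one end; the terminal node there is the unique long simple root (C_4). A semisimple Lie algebra decomposes uniquely as the direct sum of simple ideals, one per connected component of its Dynkin diagram, so g ≅ A_4 ⊕ C_4 (dimension 24 + 36 = 60).

A_4 + C_4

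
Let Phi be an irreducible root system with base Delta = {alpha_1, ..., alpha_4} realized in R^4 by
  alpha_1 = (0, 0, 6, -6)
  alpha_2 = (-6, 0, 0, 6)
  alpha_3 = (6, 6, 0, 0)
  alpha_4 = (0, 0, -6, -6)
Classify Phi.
type D_4

Compute the Cartan integers a_ij = 2(alpha_i, alpha_j)/(alpha_j, alpha_j); the resulting 4x4 Cartan matrix is
[[2, -1, 0, 0], [-1, 2, -1, -1], [0, -1, 2, 0], [0, -1, 0, 2]].
All simple roots have the same length, so the diagram is simply laced. The associated Dynkin diagram is a chain of 2 nodes with a fork of two nodes at one end (D_4), so the type is D_4 (the algebra so(8)).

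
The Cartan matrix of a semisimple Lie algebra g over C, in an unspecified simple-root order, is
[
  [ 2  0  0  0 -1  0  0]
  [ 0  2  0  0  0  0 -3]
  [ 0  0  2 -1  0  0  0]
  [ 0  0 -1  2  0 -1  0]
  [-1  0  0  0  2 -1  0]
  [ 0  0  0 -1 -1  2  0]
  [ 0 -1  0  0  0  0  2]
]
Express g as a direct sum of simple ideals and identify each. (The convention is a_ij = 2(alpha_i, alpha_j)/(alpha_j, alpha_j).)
A5 + G2

The diagram associated to this matrix has two connected components: the simple roots {alpha_1, alpha_3, alpha_4, alpha_5, alpha_6} form a chain of 5 nodes with single edges (A_5), and {alpha_2, alpha_7} form two nodes joined by a triple edge (G_2). A semisimple Lie algebra decomposes uniquely as the direct sum of simple ideals, one per connected component of its Dynkin diagram, so g ≅ A_5 ⊕ G_2 (dimension 35 + 14 = 49).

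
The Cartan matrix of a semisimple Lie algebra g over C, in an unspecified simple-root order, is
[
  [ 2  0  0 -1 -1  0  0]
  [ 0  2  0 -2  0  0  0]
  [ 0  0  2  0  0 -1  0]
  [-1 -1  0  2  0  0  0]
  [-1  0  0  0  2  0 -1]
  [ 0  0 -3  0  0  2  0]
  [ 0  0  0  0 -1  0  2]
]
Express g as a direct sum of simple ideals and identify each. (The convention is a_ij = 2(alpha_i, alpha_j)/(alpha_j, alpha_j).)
The diagram associated to this matrix has two connected components: the simple roots {alpha_1, alpha_2, alpha_4, alpha_5, alpha_7} form a chain of 5 nodes with a double edge at one end; the terminal node there is the unique long simple root (C_5), and {alpha_3, alpha_6} form two nodes joined by a triple edge (G_2). A semisimple Lie algebra decomposes uniquely as the direct sum of simple ideals, one per connected component of its Dynkin diagram, so g ≅ C_5 ⊕ G_2 (dimension 55 + 14 = 69).

type C_5 + type G_2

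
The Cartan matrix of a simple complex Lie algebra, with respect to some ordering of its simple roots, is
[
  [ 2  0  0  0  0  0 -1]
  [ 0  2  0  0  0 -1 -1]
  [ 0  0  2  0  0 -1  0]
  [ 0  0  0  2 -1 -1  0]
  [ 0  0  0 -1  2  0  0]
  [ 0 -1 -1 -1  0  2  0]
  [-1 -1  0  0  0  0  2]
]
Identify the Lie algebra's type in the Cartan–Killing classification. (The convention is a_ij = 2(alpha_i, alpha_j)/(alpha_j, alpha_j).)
The matrix has rank 7 with 2's on the diagonal. Reading the off-diagonal entries as Dynkin edges (a single edge where a_ij = a_ji = -1; a double or triple edge where a_ij * a_ji = 2 or 3), the diagram is a chain of 6 nodes with one extra node attached to the third node from one end (E_7). One simple-root ordering that puts it in standard form is (alpha_5, alpha_3, alpha_4, alpha_6, alpha_2, alpha_7, alpha_1). So the algebra is type E_7.

E_7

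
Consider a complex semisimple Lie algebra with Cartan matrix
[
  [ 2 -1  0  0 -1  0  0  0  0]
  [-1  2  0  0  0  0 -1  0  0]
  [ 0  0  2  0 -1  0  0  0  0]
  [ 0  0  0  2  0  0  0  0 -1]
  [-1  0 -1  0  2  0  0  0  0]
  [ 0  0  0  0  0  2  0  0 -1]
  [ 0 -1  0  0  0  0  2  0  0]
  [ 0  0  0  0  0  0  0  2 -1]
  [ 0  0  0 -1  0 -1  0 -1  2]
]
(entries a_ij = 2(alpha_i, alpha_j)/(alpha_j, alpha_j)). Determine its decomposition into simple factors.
A_5 (sl(6)) ⊕ D_4 (so(8))

The diagram associated to this matrix has two connected components: the simple roots {alpha_1, alpha_2, alpha_3, alpha_5, alpha_7} form a chain of 5 nodes with single edges (A_5), and {alpha_4, alpha_6, alpha_8, alpha_9} form a chain of 2 nodes with a fork of two nodes at one end (D_4). A semisimple Lie algebra decomposes uniquely as the direct sum of simple ideals, one per connected component of its Dynkin diagram, so g ≅ A_5 ⊕ D_4 (dimension 35 + 28 = 63).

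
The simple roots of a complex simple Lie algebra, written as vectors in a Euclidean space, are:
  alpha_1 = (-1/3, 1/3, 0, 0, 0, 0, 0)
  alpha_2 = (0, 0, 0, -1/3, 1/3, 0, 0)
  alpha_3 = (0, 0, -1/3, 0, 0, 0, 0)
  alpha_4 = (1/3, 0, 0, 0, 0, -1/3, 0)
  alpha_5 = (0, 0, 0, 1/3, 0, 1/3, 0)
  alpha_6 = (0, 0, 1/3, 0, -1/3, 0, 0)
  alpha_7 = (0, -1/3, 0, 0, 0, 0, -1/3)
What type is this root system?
type B_7

Compute the Cartan integers a_ij = 2(alpha_i, alpha_j)/(alpha_j, alpha_j); the resulting 7x7 Cartan matrix is
[[2, 0, 0, -1, 0, 0, -1], [0, 2, 0, 0, -1, -1, 0], [0, 0, 2, 0, 0, -1, 0], [-1, 0, 0, 2, -1, 0, 0], [0, -1, 0, -1, 2, 0, 0], [0, -1, -2, 0, 0, 2, 0], [-1, 0, 0, 0, 0, 0, 2]].
The roots have two lengths (squared-length ratio 2:1); the short ones are alpha_{3}. The associated Dynkin diagram is a chain of 7 nodes with a double edge at one end; the terminal node there is the unique short simple root (B_7), so the type is B_7 (the algebra so(15)).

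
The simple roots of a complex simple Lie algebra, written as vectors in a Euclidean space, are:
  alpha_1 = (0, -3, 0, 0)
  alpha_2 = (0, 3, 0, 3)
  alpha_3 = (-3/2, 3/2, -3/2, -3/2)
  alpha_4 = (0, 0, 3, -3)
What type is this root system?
F_4

Compute the Cartan integers a_ij = 2(alpha_i, alpha_j)/(alpha_j, alpha_j); the resulting 4x4 Cartan matrix is
[[2, -1, -1, 0], [-2, 2, 0, -1], [-1, 0, 2, 0], [0, -1, 0, 2]].
The roots have two lengths (squared-length ratio 2:1); the short ones are alpha_{1,3}. The associated Dynkin diagram is a chain of 4 nodes with a double edge between the middle two (F_4), so the type is F_4.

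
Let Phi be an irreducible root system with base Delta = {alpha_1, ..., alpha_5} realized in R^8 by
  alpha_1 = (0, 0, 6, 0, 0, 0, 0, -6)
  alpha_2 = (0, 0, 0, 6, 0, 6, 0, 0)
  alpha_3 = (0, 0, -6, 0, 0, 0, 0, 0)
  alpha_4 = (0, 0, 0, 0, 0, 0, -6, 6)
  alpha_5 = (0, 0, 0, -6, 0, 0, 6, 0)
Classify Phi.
B_5 (so(11))

Compute the Cartan integers a_ij = 2(alpha_i, alpha_j)/(alpha_j, alpha_j); the resulting 5x5 Cartan matrix is
[[2, 0, -2, -1, 0], [0, 2, 0, 0, -1], [-1, 0, 2, 0, 0], [-1, 0, 0, 2, -1], [0, -1, 0, -1, 2]].
The roots have two lengths (squared-length ratio 2:1); the short ones are alpha_{3}. The associated Dynkin diagram is a chain of 5 nodes with a double edge at one end; the terminal node there is the unique short simple root (B_5), so the type is B_5 (the algebra so(11)).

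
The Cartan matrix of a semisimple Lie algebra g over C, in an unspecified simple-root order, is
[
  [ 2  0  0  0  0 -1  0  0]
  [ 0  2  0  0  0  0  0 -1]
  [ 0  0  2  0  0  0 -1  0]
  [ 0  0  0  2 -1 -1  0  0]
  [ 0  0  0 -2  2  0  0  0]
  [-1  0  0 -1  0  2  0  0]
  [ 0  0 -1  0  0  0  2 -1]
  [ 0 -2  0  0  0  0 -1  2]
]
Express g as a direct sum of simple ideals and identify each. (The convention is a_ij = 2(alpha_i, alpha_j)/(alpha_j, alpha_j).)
type B_4 + type C_4

The diagram associated to this matrix has two connected components: the simple roots {alpha_2, alpha_3, alpha_7, alpha_8} form a chain of 4 nodes with a double edge at one end; the terminal node there is the unique short simple root (B_4), and {alpha_1, alpha_4, alpha_5, alpha_6} form a chain of 4 nodes with a double edge at one end; the terminal node there is the unique long simple root (C_4). A semisimple Lie algebra decomposes uniquely as the direct sum of simple ideals, one per connected component of its Dynkin diagram, so g ≅ B_4 ⊕ C_4 (dimension 36 + 36 = 72).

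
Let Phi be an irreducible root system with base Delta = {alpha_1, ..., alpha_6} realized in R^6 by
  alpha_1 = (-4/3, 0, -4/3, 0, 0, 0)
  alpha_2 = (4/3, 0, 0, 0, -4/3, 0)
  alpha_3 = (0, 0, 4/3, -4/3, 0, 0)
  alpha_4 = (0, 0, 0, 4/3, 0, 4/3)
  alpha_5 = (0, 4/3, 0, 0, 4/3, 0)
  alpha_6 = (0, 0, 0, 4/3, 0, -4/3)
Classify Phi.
Compute the Cartan integers a_ij = 2(alpha_i, alpha_j)/(alpha_j, alpha_j); the resulting 6x6 Cartan matrix is
[[2, -1, -1, 0, 0, 0], [-1, 2, 0, 0, -1, 0], [-1, 0, 2, -1, 0, -1], [0, 0, -1, 2, 0, 0], [0, -1, 0, 0, 2, 0], [0, 0, -1, 0, 0, 2]].
All simple roots have the same length, so the diagram is simply laced. The associated Dynkin diagram is a chain of 4 nodes with a fork of two nodes at one end (D_6), so the type is D_6 (the algebra so(12)).

D_6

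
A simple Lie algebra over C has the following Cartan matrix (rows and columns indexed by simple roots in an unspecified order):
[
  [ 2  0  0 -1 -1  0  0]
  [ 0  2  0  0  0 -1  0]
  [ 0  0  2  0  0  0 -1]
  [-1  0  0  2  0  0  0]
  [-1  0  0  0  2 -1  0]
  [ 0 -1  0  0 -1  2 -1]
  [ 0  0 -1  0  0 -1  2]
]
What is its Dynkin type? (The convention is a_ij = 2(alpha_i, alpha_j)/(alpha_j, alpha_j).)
E7

The matrix has rank 7 with 2's on the diagonal. Reading the off-diagonal entries as Dynkin edges (a single edge where a_ij = a_ji = -1; a double or triple edge where a_ij * a_ji = 2 or 3), the diagram is a chain of 6 nodes with one extra node attached to the third node from one end (E_7). One simple-root ordering that puts it in standard form is (alpha_3, alpha_2, alpha_7, alpha_6, alpha_5, alpha_1, alpha_4). So the algebra is type E_7.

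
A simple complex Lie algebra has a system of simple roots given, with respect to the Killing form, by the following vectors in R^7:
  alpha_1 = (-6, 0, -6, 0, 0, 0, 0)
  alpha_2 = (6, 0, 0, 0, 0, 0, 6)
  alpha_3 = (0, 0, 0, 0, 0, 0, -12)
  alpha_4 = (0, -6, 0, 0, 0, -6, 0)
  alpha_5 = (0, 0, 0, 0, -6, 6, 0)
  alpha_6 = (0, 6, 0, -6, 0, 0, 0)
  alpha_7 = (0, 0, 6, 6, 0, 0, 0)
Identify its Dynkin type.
C_7

Compute the Cartan integers a_ij = 2(alpha_i, alpha_j)/(alpha_j, alpha_j); the resulting 7x7 Cartan matrix is
[[2, -1, 0, 0, 0, 0, -1], [-1, 2, -1, 0, 0, 0, 0], [0, -2, 2, 0, 0, 0, 0], [0, 0, 0, 2, -1, -1, 0], [0, 0, 0, -1, 2, 0, 0], [0, 0, 0, -1, 0, 2, -1], [-1, 0, 0, 0, 0, -1, 2]].
The roots have two lengths (squared-length ratio 2:1); the short ones are alpha_{1,2,4,5,6,7}. The associated Dynkin diagram is a chain of 7 nodes with a double edge at one end; the terminal node there is the unique long simple root (C_7), so the type is C_7 (the algebra sp(14)).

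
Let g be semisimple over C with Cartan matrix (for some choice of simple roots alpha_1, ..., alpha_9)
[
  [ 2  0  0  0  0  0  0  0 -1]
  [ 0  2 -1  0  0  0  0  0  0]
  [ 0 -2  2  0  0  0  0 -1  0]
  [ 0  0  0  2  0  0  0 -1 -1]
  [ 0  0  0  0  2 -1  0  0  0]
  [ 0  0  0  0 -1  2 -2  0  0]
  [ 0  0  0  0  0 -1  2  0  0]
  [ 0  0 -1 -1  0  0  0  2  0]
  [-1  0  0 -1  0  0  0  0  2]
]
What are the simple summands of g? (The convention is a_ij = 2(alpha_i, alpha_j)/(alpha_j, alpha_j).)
The diagram associated to this matrix has two connected components: the simple roots {alpha_5, alpha_6, alpha_7} form a chain of 3 nodes with a double edge at one end; the terminal node there is the unique short simple root (B_3), and {alpha_1, alpha_2, alpha_3, alpha_4, alpha_8, alpha_9} form a chain of 6 nodes with a double edge at one end; the terminal node there is the unique short simple root (B_6). A semisimple Lie algebra decomposes uniquely as the direct sum of simple ideals, one per connected component of its Dynkin diagram, so g ≅ B_3 ⊕ B_6 (dimension 21 + 78 = 99).

B_3 (so(7)) + B_6 (so(13))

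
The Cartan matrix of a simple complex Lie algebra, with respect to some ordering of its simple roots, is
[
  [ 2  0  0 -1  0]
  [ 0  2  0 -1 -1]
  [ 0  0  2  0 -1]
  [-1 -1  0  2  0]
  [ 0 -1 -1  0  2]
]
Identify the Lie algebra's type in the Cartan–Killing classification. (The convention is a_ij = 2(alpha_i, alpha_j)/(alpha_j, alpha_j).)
A_5

The matrix has rank 5 with 2's on the diagonal. Reading the off-diagonal entries as Dynkin edges (a single edge where a_ij = a_ji = -1; a double or triple edge where a_ij * a_ji = 2 or 3), the diagram is a chain of 5 nodes with single edges (A_5). One simple-root ordering that puts it in standard form is (alpha_3, alpha_5, alpha_2, alpha_4, alpha_1). So the algebra is type A_5, i.e. sl(6).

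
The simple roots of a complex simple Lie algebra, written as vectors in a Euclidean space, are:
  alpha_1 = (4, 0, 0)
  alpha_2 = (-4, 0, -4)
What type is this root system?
B2

Compute the Cartan integers a_ij = 2(alpha_i, alpha_j)/(alpha_j, alpha_j); the resulting 2x2 Cartan matrix is
[[2, -1], [-2, 2]].
The roots have two lengths (squared-length ratio 2:1); the short ones are alpha_{1}. The associated Dynkin diagram is a chain of 2 nodes with a double edge at one end; the terminal node there is the unique short simple root (B_2), so the type is B_2 (the algebra so(5)).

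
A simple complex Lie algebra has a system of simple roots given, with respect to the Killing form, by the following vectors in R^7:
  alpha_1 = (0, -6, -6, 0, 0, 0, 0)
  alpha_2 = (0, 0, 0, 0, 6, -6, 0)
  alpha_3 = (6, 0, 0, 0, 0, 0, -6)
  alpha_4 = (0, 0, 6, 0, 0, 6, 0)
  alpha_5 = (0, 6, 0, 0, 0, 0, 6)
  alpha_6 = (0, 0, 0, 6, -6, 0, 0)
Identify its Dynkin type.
Compute the Cartan integers a_ij = 2(alpha_i, alpha_j)/(alpha_j, alpha_j); the resulting 6x6 Cartan matrix is
[[2, 0, 0, -1, -1, 0], [0, 2, 0, -1, 0, -1], [0, 0, 2, 0, -1, 0], [-1, -1, 0, 2, 0, 0], [-1, 0, -1, 0, 2, 0], [0, -1, 0, 0, 0, 2]].
All simple roots have the same length, so the diagram is simply laced. The associated Dynkin diagram is a chain of 6 nodes with single edges (A_6), so the type is A_6 (the algebra sl(7)).

A_6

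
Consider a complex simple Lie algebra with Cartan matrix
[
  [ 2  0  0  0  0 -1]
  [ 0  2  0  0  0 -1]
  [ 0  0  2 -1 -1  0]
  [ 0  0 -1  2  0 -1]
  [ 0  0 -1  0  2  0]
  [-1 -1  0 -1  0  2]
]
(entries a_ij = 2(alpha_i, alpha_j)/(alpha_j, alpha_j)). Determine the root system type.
The matrix has rank 6 with 2's on the diagonal. Reading the off-diagonal entries as Dynkin edges (a single edge where a_ij = a_ji = -1; a double or triple edge where a_ij * a_ji = 2 or 3), the diagram is a chain of 4 nodes with a fork of two nodes at one end (D_6). One simple-root ordering that puts it in standard form is (alpha_5, alpha_3, alpha_4, alpha_6, alpha_2, alpha_1). So the algebra is type D_6, i.e. so(12).

D_6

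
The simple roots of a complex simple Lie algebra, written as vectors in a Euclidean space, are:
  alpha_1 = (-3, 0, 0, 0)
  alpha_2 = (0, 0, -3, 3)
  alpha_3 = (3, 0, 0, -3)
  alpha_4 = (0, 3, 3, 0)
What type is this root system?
Compute the Cartan integers a_ij = 2(alpha_i, alpha_j)/(alpha_j, alpha_j); the resulting 4x4 Cartan matrix is
[[2, 0, -1, 0], [0, 2, -1, -1], [-2, -1, 2, 0], [0, -1, 0, 2]].
The roots have two lengths (squared-length ratio 2:1); the short ones are alpha_{1}. The associated Dynkin diagram is a chain of 4 nodes with a double edge at one end; the terminal node there is the unique short simple root (B_4), so the type is B_4 (the algebra so(9)).

B_4 (so(9))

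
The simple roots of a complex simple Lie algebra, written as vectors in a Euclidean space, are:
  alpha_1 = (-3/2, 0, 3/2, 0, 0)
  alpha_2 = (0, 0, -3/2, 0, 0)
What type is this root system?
Compute the Cartan integers a_ij = 2(alpha_i, alpha_j)/(alpha_j, alpha_j); the resulting 2x2 Cartan matrix is
[[2, -2], [-1, 2]].
The roots have two lengths (squared-length ratio 2:1); the short ones are alpha_{2}. The associated Dynkin diagram is a chain of 2 nodes with a double edge at one end; the terminal node there is the unique short simple root (B_2), so the type is B_2 (the algebra so(5)).

B2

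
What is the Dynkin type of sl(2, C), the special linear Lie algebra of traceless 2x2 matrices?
A_1 (sl(2))

This is sl(2), which has dimension 2^2 - 1 = 3 and rank 2 - 1 = 1 (a Cartan subalgebra is the diagonal traceless matrices). In the classification of classical Lie algebras, the special linear algebra sl(n+1) has type A_n; here n = 1, so the Dynkin diagram is a chain of 1 nodes with single edges (A_1). Hence the type is A_1.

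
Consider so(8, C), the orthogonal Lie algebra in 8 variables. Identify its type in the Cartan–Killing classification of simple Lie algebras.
type D_4

This is so(8) with 8 even, which has dimension 8(8-1)/2 = 28 and rank 8/2 = 4. In the classification of classical Lie algebras, the orthogonal algebra so(2n) in an even number of variables has type D_n; here n = 4, so the Dynkin diagram is a chain of 2 nodes with a fork of two nodes at one end (D_4). Hence the type is D_4.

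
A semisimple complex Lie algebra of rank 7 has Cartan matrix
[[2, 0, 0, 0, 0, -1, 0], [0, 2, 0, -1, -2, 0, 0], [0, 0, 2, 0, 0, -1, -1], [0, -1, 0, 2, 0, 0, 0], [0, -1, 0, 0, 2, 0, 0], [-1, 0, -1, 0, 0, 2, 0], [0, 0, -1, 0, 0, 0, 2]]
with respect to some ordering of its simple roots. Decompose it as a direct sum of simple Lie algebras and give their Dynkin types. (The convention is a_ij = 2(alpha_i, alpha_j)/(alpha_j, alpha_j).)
The diagram associated to this matrix has two connected components: the simple roots {alpha_1, alpha_3, alpha_6, alpha_7} form a chain of 4 nodes with single edges (A_4), and {alpha_2, alpha_4, alpha_5} form a chain of 3 nodes with a double edge at one end; the terminal node there is the unique short simple root (B_3). A semisimple Lie algebra decomposes uniquely as the direct sum of simple ideals, one per connected component of its Dynkin diagram, so g ≅ A_4 ⊕ B_3 (dimension 24 + 21 = 45).

A_4 ⊕ B_3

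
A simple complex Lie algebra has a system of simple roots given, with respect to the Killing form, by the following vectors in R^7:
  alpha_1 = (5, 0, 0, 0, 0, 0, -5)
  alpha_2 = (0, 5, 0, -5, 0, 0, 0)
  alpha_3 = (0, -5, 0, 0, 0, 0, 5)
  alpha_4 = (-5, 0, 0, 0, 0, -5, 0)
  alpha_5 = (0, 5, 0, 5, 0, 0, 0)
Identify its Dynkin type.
D_5

Compute the Cartan integers a_ij = 2(alpha_i, alpha_j)/(alpha_j, alpha_j); the resulting 5x5 Cartan matrix is
[[2, 0, -1, -1, 0], [0, 2, -1, 0, 0], [-1, -1, 2, 0, -1], [-1, 0, 0, 2, 0], [0, 0, -1, 0, 2]].
All simple roots have the same length, so the diagram is simply laced. The associated Dynkin diagram is a chain of 3 nodes with a fork of two nodes at one end (D_5), so the type is D_5 (the algebra so(10)).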